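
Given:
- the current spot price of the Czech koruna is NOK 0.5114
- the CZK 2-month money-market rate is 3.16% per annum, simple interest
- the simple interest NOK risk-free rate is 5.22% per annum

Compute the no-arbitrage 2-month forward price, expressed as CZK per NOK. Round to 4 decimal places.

T = 2/12 years.
Growth of 1 NOK over T: 1 + 0.0522×2/12 = 1.008700.
Growth of 1 CZK over T: 1 + 0.0316×2/12 = 1.0052667.
CIP: F = S · (grow NOK)/(grow CZK) = 0.5114 × 1.008700/1.0052667 = 0.5131466 NOK per CZK.
Quoted the other way: 1/0.5131466 = 1.9488 CZK per NOK.

1.9488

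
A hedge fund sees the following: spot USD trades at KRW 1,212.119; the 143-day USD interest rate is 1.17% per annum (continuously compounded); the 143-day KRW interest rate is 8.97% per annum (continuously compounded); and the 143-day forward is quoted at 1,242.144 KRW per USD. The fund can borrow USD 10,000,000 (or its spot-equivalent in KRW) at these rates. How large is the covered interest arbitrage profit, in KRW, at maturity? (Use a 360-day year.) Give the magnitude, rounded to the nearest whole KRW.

T = 143/360 years.
Keep in USD, deliver into the forward: 10,000,000·1.004658316378·1242.144 = KRW 12,479,302,997.39.
Swap to KRW now, deposit: 10,000,000·1212.119·1.036273218339 = KRW 12,560,864,571.40.
The quoted forward undervalues USD, so borrow USD, convert to KRW at spot, deposit the KRW at 8.97%, and buy USD forward at 1,242.144 to cover the loan.
The gap between the two covered legs is KRW 81,561,574.

KRW 81,561,574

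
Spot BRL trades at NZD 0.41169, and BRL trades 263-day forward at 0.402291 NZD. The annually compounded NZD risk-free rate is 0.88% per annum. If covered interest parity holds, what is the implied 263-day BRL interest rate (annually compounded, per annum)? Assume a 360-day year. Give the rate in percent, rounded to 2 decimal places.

4.12%

T = 263/360 years.
CIP gives F = S · g_NZD/g_BRL, so g_NZD/g_BRL = 0.402291/0.41169 = 0.9771697.
NZD growth factor: (1 + 0.0088)^(263/360) = 1.0064213.
So the BRL growth factor = 1.029935.
Annualise: 1.029935^(360/263) − 1 = 0.041200 = 4.12%.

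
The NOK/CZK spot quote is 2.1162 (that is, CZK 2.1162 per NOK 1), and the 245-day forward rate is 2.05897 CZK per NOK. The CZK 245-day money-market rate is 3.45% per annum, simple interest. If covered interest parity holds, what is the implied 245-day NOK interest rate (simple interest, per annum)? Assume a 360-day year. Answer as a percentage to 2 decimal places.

T = 245/360 years.
CIP gives F = S · g_CZK/g_NOK, so g_CZK/g_NOK = 2.05897/2.1162 = 0.9729562.
The CZK side grows by 1 + 0.0345×245/360 = 1.0234792.
That pins the NOK growth at 1.0519273.
r = (1.0519273 − 1)/(245/360) = 0.076301 → 7.63%.

7.63%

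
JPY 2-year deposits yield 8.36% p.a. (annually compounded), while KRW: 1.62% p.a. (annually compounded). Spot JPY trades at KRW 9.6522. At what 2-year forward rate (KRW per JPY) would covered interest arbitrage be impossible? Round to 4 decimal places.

T = 2 years.
KRW accumulates by (1 + 0.0162)^2 = 1.0326624.
JPY growth factor: (1 + 0.0836)^2 = 1.174189.
So F = 9.6522 × 1.0326624 / 1.174189 = 8.488807 (KRW/JPY).

8.4888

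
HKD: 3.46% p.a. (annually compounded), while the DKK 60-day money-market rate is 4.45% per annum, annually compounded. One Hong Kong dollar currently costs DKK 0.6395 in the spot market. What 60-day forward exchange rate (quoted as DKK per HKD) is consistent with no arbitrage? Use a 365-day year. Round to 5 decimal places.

T = 60/365 years.
DKK accumulates by (1 + 0.0445)^(60/365) = 1.0071827.
Growth of 1 HKD over T: (1 + 0.0346)^(60/365) = 1.0056071.
CIP: F = S · (grow DKK)/(grow HKD) = 0.6395 × 1.0071827/1.0056071 = 0.6405020 DKK per HKD.

0.64050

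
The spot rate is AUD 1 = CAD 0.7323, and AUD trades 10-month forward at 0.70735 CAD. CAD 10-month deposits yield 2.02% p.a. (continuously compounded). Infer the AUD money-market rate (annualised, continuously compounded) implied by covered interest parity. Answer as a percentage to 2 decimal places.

6.18%

T = 10/12 years.
By CIP, F/S equals the CAD-to-AUD growth ratio: 0.70735/0.7323 = 0.9659293.
CAD growth factor: e^(0.0202×10/12) = 1.0169758.
That pins the AUD growth at 1.052847.
r = ln(1.052847)/(10/12) = 0.061798 → 6.18%.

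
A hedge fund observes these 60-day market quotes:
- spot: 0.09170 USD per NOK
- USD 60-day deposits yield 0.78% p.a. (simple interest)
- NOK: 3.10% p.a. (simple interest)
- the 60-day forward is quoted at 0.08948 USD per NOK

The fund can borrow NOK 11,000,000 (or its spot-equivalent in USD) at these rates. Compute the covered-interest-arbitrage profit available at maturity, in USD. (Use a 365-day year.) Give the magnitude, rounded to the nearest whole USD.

USD 20,698

T = 60/365 years.
Route A — deposit NOK, sell forward: 11,000,000 × 1.00509589 × 0.08948 = USD 989,295.78.
Route B — convert at spot, deposit USD: 11,000,000 × 0.09170 × 1.001282192 = USD 1,009,993.35.
The quoted forward undervalues NOK, so borrow NOK, convert to USD at spot, deposit the USD at 0.78%, and buy NOK forward at 0.08948 to cover the loan.
Arbitrage profit = |989,295.78 − 1,009,993.35| = USD 20,698.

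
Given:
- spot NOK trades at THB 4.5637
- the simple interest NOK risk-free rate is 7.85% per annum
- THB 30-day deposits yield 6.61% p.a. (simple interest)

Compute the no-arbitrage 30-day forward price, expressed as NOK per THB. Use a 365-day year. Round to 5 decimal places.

0.21934

T = 30/365 years.
Growth of 1 THB over T: 1 + 0.0661×30/365 = 1.0054329.
Growth of 1 NOK over T: 1 + 0.0785×30/365 = 1.0064521.
Forward (THB per NOK) = 4.5637 × 1.0054329 / 1.0064521 = 4.559078.
Invert for NOK per THB: 1 / 4.559078 = 0.21934.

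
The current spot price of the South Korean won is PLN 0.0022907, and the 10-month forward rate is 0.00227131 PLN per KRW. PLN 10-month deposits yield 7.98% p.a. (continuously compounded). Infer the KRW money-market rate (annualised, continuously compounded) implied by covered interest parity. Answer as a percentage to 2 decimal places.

9.00%

T = 10/12 years.
F/S = 0.00227131/0.0022907 = 0.9915353 = (growth of PLN) / (growth of KRW).
The PLN side grows by e^(0.0798×10/12) = 1.068761.
That pins the KRW growth at 1.077885.
Take logs: ln 1.077885 / (10/12) = 0.090001, so 9.00%.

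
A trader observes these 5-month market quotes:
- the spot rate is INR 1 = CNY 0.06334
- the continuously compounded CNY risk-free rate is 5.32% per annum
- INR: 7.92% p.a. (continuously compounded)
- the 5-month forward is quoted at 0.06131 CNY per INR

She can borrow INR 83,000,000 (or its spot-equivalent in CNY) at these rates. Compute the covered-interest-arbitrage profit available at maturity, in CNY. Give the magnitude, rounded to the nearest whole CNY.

T = 5/12 years.
Invest the INR and cover forward: 83,000,000 × 1.033550539 × 0.06131 = CNY 5,259,459.63.
Convert at spot and invest in CNY: 83,000,000 × 0.06334 × 1.022414173 = CNY 5,375,056.24.
The quoted forward undervalues INR, so borrow INR, convert to CNY at spot, deposit the CNY at 5.32%, and buy INR forward at 0.06131 to cover the loan.
Arbitrage profit = |5,259,459.63 − 5,375,056.24| = CNY 115,597.

CNY 115,597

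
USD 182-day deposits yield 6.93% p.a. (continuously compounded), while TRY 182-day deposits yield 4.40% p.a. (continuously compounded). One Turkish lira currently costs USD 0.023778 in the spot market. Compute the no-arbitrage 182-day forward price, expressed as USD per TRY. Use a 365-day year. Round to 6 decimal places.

0.024080

T = 182/365 years.
Growth of 1 USD over T: e^(0.0693×182/365) = 1.035159.
Growth of 1 TRY over T: e^(0.0440×182/365) = 1.0221822.
Forward (USD per TRY) = 0.023778 × 1.035159 / 1.0221822 = 0.02407987.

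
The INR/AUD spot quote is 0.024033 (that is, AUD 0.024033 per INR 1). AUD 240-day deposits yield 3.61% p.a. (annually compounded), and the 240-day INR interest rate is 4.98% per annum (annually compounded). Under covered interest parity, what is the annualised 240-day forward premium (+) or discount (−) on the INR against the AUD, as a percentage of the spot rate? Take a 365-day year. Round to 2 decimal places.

T = 240/365 years.
No-arbitrage forward: 0.024033 × 1.0235926 / 1.032472 = 0.023826313 AUD/INR.
Annualised premium = (F − S)/S × (1/T) = (0.023826313 − 0.024033)/0.024033 ÷ (240/365) = -1.31%.

-1.31%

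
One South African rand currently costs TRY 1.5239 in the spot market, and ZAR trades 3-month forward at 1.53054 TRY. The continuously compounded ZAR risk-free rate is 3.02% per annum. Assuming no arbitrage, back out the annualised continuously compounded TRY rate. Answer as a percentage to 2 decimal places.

4.76%

T = 3/12 years.
By CIP, F/S equals the TRY-to-ZAR growth ratio: 1.53054/1.5239 = 1.0043572.
ZAR growth factor: e^(0.0302×3/12) = 1.0075786.
That pins the TRY growth at 1.0119688.
Take logs: ln 1.0119688 / (3/12) = 0.047591, so 4.76%.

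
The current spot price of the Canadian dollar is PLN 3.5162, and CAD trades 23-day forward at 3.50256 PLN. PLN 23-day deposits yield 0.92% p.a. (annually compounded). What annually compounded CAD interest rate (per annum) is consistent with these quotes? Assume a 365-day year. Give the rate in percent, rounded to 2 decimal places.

7.34%

T = 23/365 years.
By CIP, F/S equals the PLN-to-CAD growth ratio: 3.50256/3.5162 = 0.9961208.
The PLN side grows by (1 + 0.0092)^(23/365) = 1.0005772.
Hence g_CAD = 1.0044738.
Annualise: 1.0044738^(365/23) − 1 = 0.073408 = 7.34%.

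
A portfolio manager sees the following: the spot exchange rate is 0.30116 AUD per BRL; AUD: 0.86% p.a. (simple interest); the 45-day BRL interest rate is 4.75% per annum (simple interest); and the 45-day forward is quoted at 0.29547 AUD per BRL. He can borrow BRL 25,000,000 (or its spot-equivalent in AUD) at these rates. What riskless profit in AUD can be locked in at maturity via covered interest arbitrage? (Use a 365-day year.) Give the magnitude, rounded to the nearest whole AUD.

T = 45/365 years.
Invest the BRL and cover forward: 25,000,000 × 1.005856164 × 0.29547 = AUD 7,430,008.02.
Convert at spot and invest in AUD: 25,000,000 × 0.30116 × 1.001060274 = AUD 7,536,982.80.
The quoted forward undervalues BRL, so borrow BRL, convert to AUD at spot, deposit the AUD at 0.86%, and buy BRL forward at 0.29547 to cover the loan.
Profit = 7,536,982.80 − 7,430,008.02 = AUD 106,975.

AUD 106,975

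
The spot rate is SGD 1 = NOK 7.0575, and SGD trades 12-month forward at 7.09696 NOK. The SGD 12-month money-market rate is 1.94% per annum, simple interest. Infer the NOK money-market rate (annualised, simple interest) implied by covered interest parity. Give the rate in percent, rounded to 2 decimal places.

2.51%

T = 1 year.
F/S = 7.09696/7.0575 = 1.0055912 = (growth of NOK) / (growth of SGD).
The SGD side grows by 1 + 0.0194×1 = 1.019400.
Hence g_NOK = 1.0250997.
(1.0250997 − 1)/T = 0.025100, i.e. 2.51%.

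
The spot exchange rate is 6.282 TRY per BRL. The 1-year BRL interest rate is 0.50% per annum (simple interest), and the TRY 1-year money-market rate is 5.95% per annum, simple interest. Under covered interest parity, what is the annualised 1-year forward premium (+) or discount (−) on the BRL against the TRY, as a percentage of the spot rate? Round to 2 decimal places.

T = 1 year.
No-arbitrage forward: 6.282 × 1.059500 / 1.005000 = 6.622666 TRY/BRL.
Annualised premium = (F − S)/S × (1/T) = (6.622666 − 6.282)/6.282 ÷ 1 = 5.42%.

+5.42%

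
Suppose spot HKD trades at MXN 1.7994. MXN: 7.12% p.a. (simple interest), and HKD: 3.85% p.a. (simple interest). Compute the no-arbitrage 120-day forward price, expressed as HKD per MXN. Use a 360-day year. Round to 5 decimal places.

T = 120/360 years.
MXN growth factor: 1 + 0.0712×120/360 = 1.0237333.
HKD accumulates by 1 + 0.0385×120/360 = 1.0128333.
CIP: F = S · (grow MXN)/(grow HKD) = 1.7994 × 1.0237333/1.0128333 = 1.818765 MXN per HKD.
Invert for HKD per MXN: 1 / 1.818765 = 0.54982.

0.54982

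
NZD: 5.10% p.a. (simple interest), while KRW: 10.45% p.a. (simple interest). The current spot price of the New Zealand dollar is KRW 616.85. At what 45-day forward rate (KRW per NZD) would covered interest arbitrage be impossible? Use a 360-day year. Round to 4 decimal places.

T = 45/360 years.
KRW growth factor: 1 + 0.1045×45/360 = 1.0130625.
Growth of 1 NZD over T: 1 + 0.0510×45/360 = 1.006375.
CIP: F = S · (grow KRW)/(grow NZD) = 616.85 × 1.0130625/1.006375 = 620.949053 KRW per NZD.

620.9491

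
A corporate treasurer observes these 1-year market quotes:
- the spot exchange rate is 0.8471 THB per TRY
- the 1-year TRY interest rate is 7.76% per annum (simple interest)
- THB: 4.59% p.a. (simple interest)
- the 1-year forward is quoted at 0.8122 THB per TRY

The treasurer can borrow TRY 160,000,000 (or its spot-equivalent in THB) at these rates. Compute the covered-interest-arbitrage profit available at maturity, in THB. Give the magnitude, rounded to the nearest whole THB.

T = 1 year.
Invest the TRY and cover forward: 160,000,000 × 1.077600 × 0.8122 = THB 140,036,275.20.
Convert at spot and invest in THB: 160,000,000 × 0.8471 × 1.045900 = THB 141,757,102.40.
The quoted forward undervalues TRY, so borrow TRY, convert to THB at spot, deposit the THB at 4.59%, and buy TRY forward at 0.8122 to cover the loan.
The gap between the two covered legs is THB 1,720,827.

THB 1,720,827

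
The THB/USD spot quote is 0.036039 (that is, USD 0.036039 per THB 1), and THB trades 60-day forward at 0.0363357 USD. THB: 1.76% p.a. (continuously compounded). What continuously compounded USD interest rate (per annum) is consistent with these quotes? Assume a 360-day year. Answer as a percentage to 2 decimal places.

6.68%

T = 60/360 years.
CIP gives F = S · g_USD/g_THB, so g_USD/g_THB = 0.0363357/0.036039 = 1.0082327.
THB growth factor: e^(0.0176×60/360) = 1.0029376.
Hence g_USD = 1.0111945.
r = ln(1.0111945)/(60/360) = 0.066794 → 6.68%.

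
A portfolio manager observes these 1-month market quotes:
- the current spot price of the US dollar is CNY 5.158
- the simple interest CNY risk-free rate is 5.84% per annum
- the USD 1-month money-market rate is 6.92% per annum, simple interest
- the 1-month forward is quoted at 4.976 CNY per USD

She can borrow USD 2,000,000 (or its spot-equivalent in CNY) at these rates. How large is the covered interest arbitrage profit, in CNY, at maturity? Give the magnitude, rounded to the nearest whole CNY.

CNY 356,815

T = 1/12 years.
Keep in USD, deliver into the forward: 2,000,000·1.0057666667·4.976 = CNY 10,009,389.87.
Swap to CNY now, deposit: 2,000,000·5.158·1.0048666667 = CNY 10,366,204.53.
The quoted forward undervalues USD, so borrow USD, convert to CNY at spot, deposit the CNY at 5.84%, and buy USD forward at 4.976 to cover the loan.
Arbitrage profit = |10,009,389.87 − 10,366,204.53| = CNY 356,815.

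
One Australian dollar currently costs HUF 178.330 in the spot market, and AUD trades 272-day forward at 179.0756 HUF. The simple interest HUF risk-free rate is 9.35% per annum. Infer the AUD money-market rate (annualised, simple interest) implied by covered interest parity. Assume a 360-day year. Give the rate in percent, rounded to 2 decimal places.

T = 272/360 years.
By CIP, F/S equals the HUF-to-AUD growth ratio: 179.0756/178.33 = 1.0041810.
HUF growth factor: 1 + 0.0935×272/360 = 1.0706444.
That pins the AUD growth at 1.0661867.
(1.0661867 − 1)/T = 0.087600, i.e. 8.76%.

8.76%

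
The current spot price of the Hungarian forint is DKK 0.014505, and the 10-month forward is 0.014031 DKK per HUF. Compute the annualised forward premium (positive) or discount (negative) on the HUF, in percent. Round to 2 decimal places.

-3.92%

T = 10/12 years.
HUF trades forward at -3.26784% vs spot over the period.
×(1/T) gives -3.92% p.a.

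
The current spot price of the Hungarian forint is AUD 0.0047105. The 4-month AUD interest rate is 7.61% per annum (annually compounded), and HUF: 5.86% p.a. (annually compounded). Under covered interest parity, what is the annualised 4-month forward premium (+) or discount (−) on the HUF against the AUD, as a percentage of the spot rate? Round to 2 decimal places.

T = 4/12 years.
No-arbitrage forward: 0.0047105 × 1.0247491 / 1.0191637 = 0.0047363153 AUD/HUF.
(F − S)/S ÷ T = (0.0047363153 − 0.0047105)/0.0047105/(4/12) = 0.016441 → 1.64%.

+1.64%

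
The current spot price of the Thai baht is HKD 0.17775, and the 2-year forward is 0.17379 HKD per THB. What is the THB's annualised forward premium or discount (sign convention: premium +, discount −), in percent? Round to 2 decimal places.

-1.11%

T = 2 years.
(F − S)/S = (0.17379 − 0.17775)/0.17775 = -0.0222785.
Annualise by dividing by T: -0.0222785 / 2 = -0.011139 → -1.11%.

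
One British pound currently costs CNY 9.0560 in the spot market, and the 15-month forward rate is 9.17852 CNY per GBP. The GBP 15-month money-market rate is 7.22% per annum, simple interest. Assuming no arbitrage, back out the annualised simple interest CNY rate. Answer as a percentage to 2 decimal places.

T = 15/12 years.
CIP gives F = S · g_CNY/g_GBP, so g_CNY/g_GBP = 9.17852/9.056 = 1.0135292.
GBP growth factor: 1 + 0.0722×15/12 = 1.090250.
So the CNY growth factor = 1.1050002.
r = (1.1050002 − 1)/(15/12) = 0.084000 → 8.40%.

8.40%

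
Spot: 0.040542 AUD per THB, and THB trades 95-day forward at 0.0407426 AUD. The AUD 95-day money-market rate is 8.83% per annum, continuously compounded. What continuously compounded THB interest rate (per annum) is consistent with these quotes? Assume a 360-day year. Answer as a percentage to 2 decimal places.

6.96%

T = 95/360 years.
CIP gives F = S · g_AUD/g_THB, so g_AUD/g_THB = 0.0407426/0.040542 = 1.0049480.
The AUD side grows by e^(0.0883×95/360) = 1.023575.
That pins the THB growth at 1.0185353.
r = ln(1.0185353)/(95/360) = 0.069596 → 6.96%.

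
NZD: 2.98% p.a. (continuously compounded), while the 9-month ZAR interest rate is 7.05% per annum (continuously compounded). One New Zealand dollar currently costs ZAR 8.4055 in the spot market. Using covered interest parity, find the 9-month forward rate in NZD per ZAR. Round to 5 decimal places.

0.11539

T = 9/12 years.
ZAR accumulates by e^(0.0705×9/12) = 1.0542978.
NZD growth factor: e^(0.0298×9/12) = 1.0226016.
So F = 8.4055 × 1.0542978 / 1.0226016 = 8.666034 (ZAR/NZD).
Quoted the other way: 1/8.666034 = 0.11539 NZD per ZAR.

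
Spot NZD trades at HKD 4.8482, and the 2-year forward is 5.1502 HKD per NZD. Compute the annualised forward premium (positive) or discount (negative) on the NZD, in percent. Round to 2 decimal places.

+3.11%

T = 2 years.
Period premium: (5.1502 − 4.8482)/4.8482 = 0.0622912.
×(1/T) gives 3.11% p.a.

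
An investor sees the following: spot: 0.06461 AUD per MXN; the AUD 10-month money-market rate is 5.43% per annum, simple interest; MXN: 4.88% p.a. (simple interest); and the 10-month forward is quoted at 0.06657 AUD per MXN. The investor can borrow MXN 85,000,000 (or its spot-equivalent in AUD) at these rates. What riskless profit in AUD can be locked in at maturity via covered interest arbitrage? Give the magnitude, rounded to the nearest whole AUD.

AUD 148,204

T = 10/12 years.
Keep in MXN, deliver into the forward: 85,000,000·1.040666667·0.06657 = AUD 5,888,560.30.
Swap to AUD now, deposit: 85,000,000·0.06461·1.045250 = AUD 5,740,356.21.
The quoted forward overvalues MXN, so borrow AUD, buy MXN at spot, deposit the MXN at 4.88%, and sell the proceeds forward at 0.06657.
Arbitrage profit = |5,888,560.30 − 5,740,356.21| = AUD 148,204.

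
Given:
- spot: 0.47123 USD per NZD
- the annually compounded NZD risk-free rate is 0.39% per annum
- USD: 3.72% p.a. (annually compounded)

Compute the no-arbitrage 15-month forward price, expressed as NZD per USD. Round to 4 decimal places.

2.0373

T = 15/12 years.
USD growth factor: (1 + 0.0372)^(15/12) = 1.0467142.
NZD growth factor: (1 + 0.0039)^(15/12) = 1.0048774.
So F = 0.47123 × 1.0467142 / 1.0048774 = 0.4908491 (USD/NZD).
Quoted the other way: 1/0.4908491 = 2.0373 NZD per USD.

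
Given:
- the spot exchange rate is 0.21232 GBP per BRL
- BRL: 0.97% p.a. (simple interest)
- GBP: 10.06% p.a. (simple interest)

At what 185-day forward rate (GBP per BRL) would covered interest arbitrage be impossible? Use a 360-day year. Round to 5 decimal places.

T = 185/360 years.
GBP growth factor: 1 + 0.1006×185/360 = 1.0516972.
BRL growth factor: 1 + 0.0097×185/360 = 1.0049847.
So F = 0.21232 × 1.0516972 / 1.0049847 = 0.2221888 (GBP/BRL).

0.22219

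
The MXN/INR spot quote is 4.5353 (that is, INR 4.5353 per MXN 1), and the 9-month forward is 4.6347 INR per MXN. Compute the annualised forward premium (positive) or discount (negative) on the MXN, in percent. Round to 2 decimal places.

+2.92%

T = 9/12 years.
MXN trades forward at +2.19170% vs spot over the period.
Per annum: 0.0219170 / (9/12) = 0.029223 = 2.92%.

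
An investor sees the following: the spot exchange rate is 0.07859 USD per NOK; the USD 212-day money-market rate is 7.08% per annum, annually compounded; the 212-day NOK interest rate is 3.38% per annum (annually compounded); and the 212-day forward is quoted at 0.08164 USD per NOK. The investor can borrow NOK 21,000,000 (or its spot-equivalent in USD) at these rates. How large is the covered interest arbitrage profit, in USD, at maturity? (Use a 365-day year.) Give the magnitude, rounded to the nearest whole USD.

T = 212/365 years.
Invest the NOK and cover forward: 21,000,000 × 1.019494886 × 0.08164 = USD 1,747,862.81.
Convert at spot and invest in USD: 21,000,000 × 0.07859 × 1.040531586 = USD 1,717,282.92.
The quoted forward overvalues NOK, so borrow USD, buy NOK at spot, deposit the NOK at 3.38%, and sell the proceeds forward at 0.08164.
Arbitrage profit = |1,747,862.81 − 1,717,282.92| = USD 30,580.

USD 30,580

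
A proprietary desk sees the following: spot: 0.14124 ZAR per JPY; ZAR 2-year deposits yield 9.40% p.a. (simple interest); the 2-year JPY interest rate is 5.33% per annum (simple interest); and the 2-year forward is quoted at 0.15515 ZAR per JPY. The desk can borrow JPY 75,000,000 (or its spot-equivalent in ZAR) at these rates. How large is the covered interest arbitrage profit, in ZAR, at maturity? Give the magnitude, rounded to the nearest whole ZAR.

ZAR 292,190

T = 2 years.
Route A — deposit JPY, sell forward: 75,000,000 × 1.106600 × 0.15515 = ZAR 12,876,674.25.
Route B — convert at spot, deposit ZAR: 75,000,000 × 0.14124 × 1.188000 = ZAR 12,584,484.00.
The quoted forward overvalues JPY, so borrow ZAR, buy JPY at spot, deposit the JPY at 5.33%, and sell the proceeds forward at 0.15515.
Profit = 12,876,674.25 − 12,584,484.00 = ZAR 292,190.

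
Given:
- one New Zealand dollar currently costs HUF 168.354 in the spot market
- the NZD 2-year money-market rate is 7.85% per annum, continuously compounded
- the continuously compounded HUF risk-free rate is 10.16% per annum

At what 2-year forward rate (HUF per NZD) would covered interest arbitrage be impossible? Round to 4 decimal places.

T = 2 years.
HUF accumulates by e^(0.1016×2) = 1.225317507.
NZD growth factor: e^(0.0785×2) = 1.169995614.
Forward (HUF per NZD) = 168.354 × 1.225317507 / 1.169995614 = 176.314425.

176.3144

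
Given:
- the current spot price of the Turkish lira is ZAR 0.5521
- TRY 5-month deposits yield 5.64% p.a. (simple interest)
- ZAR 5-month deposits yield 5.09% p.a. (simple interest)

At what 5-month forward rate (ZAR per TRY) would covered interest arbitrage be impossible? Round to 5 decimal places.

0.55086

T = 5/12 years.
ZAR growth factor: 1 + 0.0509×5/12 = 1.0212083.
Growth of 1 TRY over T: 1 + 0.0564×5/12 = 1.023500.
CIP: F = S · (grow ZAR)/(grow TRY) = 0.5521 × 1.0212083/1.023500 = 0.5508638 ZAR per TRY.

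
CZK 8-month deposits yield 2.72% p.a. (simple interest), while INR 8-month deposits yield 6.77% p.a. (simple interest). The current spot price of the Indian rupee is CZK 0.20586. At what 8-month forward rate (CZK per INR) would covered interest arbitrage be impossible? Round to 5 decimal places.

T = 8/12 years.
CZK accumulates by 1 + 0.0272×8/12 = 1.0181333.
INR accumulates by 1 + 0.0677×8/12 = 1.0451333.
CIP: F = S · (grow CZK)/(grow INR) = 0.20586 × 1.0181333/1.0451333 = 0.2005418 CZK per INR.

0.20054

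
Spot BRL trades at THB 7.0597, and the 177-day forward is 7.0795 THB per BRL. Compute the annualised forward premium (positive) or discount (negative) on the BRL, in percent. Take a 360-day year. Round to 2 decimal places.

+0.57%

T = 177/360 years.
(F − S)/S = (7.0795 − 7.0597)/7.0597 = 0.0028047.
Annualise by dividing by T: 0.0028047 / (177/360) = 0.005704 → 0.57%.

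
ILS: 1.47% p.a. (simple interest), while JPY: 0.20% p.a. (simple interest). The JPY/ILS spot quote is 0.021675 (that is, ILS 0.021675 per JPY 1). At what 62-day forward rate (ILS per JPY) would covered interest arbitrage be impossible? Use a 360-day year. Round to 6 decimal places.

T = 62/360 years.
ILS accumulates by 1 + 0.0147×62/360 = 1.0025317.
JPY growth factor: 1 + 0.0020×62/360 = 1.0003444.
CIP: F = S · (grow ILS)/(grow JPY) = 0.021675 × 1.0025317/1.0003444 = 0.02172239 ILS per JPY.

0.021722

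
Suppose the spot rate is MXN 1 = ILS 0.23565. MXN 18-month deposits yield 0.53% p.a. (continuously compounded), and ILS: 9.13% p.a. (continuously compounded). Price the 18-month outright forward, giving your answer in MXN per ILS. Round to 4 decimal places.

T = 18/12 years.
ILS accumulates by e^(0.0913×18/12) = 1.1467708.
Growth of 1 MXN over T: e^(0.0053×18/12) = 1.0079817.
So F = 0.23565 × 1.1467708 / 1.0079817 = 0.2680967 (ILS/MXN).
Invert for MXN per ILS: 1 / 0.2680967 = 3.7300.

3.7300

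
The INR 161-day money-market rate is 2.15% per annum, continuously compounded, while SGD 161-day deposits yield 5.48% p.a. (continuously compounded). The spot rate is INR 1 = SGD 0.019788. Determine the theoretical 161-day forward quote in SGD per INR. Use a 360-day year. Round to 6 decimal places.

T = 161/360 years.
SGD growth factor: e^(0.0548×161/360) = 1.0248106.
INR accumulates by e^(0.0215×161/360) = 1.0096617.
So F = 0.019788 × 1.0248106 / 1.0096617 = 0.02008490 (SGD/INR).

0.020085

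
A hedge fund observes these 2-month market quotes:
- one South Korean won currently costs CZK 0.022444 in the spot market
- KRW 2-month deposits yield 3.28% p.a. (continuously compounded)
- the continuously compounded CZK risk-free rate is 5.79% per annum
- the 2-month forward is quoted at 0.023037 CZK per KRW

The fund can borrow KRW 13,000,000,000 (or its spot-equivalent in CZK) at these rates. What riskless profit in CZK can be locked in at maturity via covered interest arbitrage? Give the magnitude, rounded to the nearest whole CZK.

T = 2/12 years.
Invest the KRW and cover forward: 13,000,000,000 × 1.00548163615 × 0.023037 = CZK 301,122,645.88.
Convert at spot and invest in CZK: 13,000,000,000 × 0.022444 × 1.00969671138 = CZK 294,601,228.87.
The quoted forward overvalues KRW, so borrow CZK, buy KRW at spot, deposit the KRW at 3.28%, and sell the proceeds forward at 0.023037.
The gap between the two covered legs is CZK 6,521,417.

CZK 6,521,417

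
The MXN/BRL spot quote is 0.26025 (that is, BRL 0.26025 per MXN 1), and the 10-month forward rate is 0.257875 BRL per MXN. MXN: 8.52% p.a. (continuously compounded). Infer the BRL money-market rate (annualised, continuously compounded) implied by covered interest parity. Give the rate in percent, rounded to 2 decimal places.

T = 10/12 years.
CIP gives F = S · g_BRL/g_MXN, so g_BRL/g_MXN = 0.257875/0.26025 = 0.9908742.
MXN growth factor: e^(0.0852×10/12) = 1.0735812.
Hence g_BRL = 1.0637839.
r = ln(1.0637839)/(10/12) = 0.074199 → 7.42%.

7.42%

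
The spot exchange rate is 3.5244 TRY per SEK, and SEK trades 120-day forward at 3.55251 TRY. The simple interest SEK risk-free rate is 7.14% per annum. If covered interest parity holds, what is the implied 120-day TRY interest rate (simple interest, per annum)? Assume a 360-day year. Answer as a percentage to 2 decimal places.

T = 120/360 years.
CIP gives F = S · g_TRY/g_SEK, so g_TRY/g_SEK = 3.55251/3.5244 = 1.0079758.
SEK growth factor: 1 + 0.0714×120/360 = 1.023800.
Hence g_TRY = 1.0319656.
(1.0319656 − 1)/T = 0.095897, i.e. 9.59%.

9.59%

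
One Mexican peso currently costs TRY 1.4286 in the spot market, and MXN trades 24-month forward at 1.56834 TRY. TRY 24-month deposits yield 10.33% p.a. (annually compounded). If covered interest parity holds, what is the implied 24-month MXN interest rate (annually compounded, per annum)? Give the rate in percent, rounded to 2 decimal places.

T = 2 years.
CIP gives F = S · g_TRY/g_MXN, so g_TRY/g_MXN = 1.56834/1.4286 = 1.0978160.
TRY growth factor: (1 + 0.1033)^2 = 1.2172709.
That pins the MXN growth at 1.1088114.
r = 1.1088114^(1/2) − 1 = 0.053001 → 5.30%.

5.30%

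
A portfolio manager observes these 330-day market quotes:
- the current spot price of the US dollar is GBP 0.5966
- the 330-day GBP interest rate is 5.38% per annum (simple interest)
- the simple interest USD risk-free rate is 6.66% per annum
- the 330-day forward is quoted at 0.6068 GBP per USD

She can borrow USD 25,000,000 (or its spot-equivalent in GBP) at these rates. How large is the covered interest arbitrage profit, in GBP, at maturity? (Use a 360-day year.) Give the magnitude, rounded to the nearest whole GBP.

GBP 445,570

T = 330/360 years.
Keep in USD, deliver into the forward: 25,000,000·1.061050·0.6068 = GBP 16,096,128.50.
Swap to GBP now, deposit: 25,000,000·0.5966·1.0493166667 = GBP 15,650,558.08.
The quoted forward overvalues USD, so borrow GBP, buy USD at spot, deposit the USD at 6.66%, and sell the proceeds forward at 0.6068.
Profit = 16,096,128.50 − 15,650,558.08 = GBP 445,570.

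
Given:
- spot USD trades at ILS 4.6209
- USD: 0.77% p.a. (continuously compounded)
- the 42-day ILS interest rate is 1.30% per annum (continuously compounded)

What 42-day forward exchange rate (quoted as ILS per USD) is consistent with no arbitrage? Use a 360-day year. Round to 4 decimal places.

4.6238

T = 42/360 years.
ILS growth factor: e^(0.0130×42/360) = 1.0015178.
Growth of 1 USD over T: e^(0.0077×42/360) = 1.0008987.
Forward (ILS per USD) = 4.6209 × 1.0015178 / 1.0008987 = 4.623758.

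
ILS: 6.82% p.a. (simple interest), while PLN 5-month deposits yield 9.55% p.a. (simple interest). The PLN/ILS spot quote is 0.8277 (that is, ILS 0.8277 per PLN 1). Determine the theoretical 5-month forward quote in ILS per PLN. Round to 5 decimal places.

0.81865

T = 5/12 years.
ILS accumulates by 1 + 0.0682×5/12 = 1.0284167.
PLN accumulates by 1 + 0.0955×5/12 = 1.0397917.
So F = 0.8277 × 1.0284167 / 1.0397917 = 0.8186452 (ILS/PLN).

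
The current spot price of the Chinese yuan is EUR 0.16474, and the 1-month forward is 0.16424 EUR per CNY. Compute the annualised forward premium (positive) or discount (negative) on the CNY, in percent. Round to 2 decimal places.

T = 1/12 years.
Period premium: (0.16424 − 0.16474)/0.16474 = -0.0030351.
×(1/T) gives -3.64% p.a.

-3.64%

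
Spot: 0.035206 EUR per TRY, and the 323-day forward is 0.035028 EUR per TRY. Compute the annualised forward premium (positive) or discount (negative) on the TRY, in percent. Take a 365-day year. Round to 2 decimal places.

-0.57%

T = 323/365 years.
(F − S)/S = (0.035028 − 0.035206)/0.035206 = -0.0050560.
Annualise by dividing by T: -0.0050560 / (323/365) = -0.005713 → -0.57%.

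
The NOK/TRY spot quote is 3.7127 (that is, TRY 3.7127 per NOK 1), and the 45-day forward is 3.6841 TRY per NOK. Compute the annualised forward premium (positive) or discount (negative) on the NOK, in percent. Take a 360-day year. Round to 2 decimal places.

-6.16%

T = 45/360 years.
(F − S)/S = (3.6841 − 3.7127)/3.7127 = -0.0077033.
Per annum: -0.0077033 / (45/360) = -0.061626 = -6.16%.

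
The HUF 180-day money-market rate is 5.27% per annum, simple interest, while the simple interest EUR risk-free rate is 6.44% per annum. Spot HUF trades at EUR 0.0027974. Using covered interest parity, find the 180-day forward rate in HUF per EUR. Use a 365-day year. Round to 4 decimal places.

T = 180/365 years.
Growth of 1 EUR over T: 1 + 0.0644×180/365 = 1.031758904.
HUF accumulates by 1 + 0.0527×180/365 = 1.025989041.
Forward (EUR per HUF) = 0.0027974 × 1.031758904 / 1.025989041 = 0.00281313176.
Invert for HUF per EUR: 1 / 0.00281313176 = 355.4757.

355.4757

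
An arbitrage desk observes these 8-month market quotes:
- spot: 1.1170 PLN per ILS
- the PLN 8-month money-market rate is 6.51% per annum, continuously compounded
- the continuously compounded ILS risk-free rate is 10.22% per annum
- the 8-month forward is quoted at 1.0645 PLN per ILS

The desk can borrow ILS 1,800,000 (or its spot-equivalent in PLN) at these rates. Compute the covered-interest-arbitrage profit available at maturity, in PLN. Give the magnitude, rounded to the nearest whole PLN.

T = 8/12 years.
Invest the ILS and cover forward: 1,800,000 × 1.070508033 × 1.0645 = PLN 2,051,200.44.
Convert at spot and invest in PLN: 1,800,000 × 1.1170 × 1.044355554 = PLN 2,099,781.28.
The quoted forward undervalues ILS, so borrow ILS, convert to PLN at spot, deposit the PLN at 6.51%, and buy ILS forward at 1.0645 to cover the loan.
The gap between the two covered legs is PLN 48,581.

PLN 48,581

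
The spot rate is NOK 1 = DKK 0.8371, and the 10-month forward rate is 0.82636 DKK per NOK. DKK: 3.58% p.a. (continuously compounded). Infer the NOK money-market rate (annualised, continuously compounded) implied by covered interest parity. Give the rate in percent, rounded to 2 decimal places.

5.13%

T = 10/12 years.
F/S = 0.82636/0.8371 = 0.9871700 = (growth of DKK) / (growth of NOK).
DKK growth factor: e^(0.0358×10/12) = 1.0302828.
So the NOK growth factor = 1.0436731.
r = ln(1.0436731)/(10/12) = 0.051296 → 5.13%.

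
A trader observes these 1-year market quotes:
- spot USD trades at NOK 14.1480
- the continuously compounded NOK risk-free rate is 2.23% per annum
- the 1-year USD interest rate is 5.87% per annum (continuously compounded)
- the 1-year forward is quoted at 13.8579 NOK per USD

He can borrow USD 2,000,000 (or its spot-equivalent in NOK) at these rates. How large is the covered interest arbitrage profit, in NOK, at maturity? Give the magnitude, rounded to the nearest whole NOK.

NOK 457,327

T = 1 year.
Invest the USD and cover forward: 2,000,000 × 1.0604570559 × 13.8579 = NOK 29,391,415.67.
Convert at spot and invest in NOK: 2,000,000 × 14.1480 × 1.0225505036 = NOK 28,934,089.05.
The quoted forward overvalues USD, so borrow NOK, buy USD at spot, deposit the USD at 5.87%, and sell the proceeds forward at 13.8579.
The gap between the two covered legs is NOK 457,327.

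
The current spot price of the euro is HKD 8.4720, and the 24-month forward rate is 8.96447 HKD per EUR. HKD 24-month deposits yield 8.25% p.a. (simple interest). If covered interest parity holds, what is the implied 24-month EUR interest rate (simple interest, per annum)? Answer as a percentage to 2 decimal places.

5.05%

T = 2 years.
F/S = 8.96447/8.472 = 1.0581291 = (growth of HKD) / (growth of EUR).
HKD growth factor: 1 + 0.0825×2 = 1.165000.
Hence g_EUR = 1.1009999.
r = (1.1009999 − 1)/2 = 0.050500 → 5.05%.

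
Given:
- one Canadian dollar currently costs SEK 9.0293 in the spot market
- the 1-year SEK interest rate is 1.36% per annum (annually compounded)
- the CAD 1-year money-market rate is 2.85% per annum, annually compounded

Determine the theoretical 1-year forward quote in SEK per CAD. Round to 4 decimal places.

8.8985

T = 1 year.
SEK accumulates by (1 + 0.0136)^1 = 1.013600.
CAD accumulates by (1 + 0.0285)^1 = 1.028500.
CIP: F = S · (grow SEK)/(grow CAD) = 9.0293 × 1.013600/1.028500 = 8.898491 SEK per CAD.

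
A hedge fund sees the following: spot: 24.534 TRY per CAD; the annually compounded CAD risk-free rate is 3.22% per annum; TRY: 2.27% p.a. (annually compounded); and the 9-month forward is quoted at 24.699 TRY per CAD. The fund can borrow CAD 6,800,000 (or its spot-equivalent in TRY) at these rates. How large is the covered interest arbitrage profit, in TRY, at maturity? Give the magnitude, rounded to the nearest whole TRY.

TRY 2,329,642

T = 9/12 years.
Route A — deposit CAD, sell forward: 6,800,000 × 1.02405407726 × 24.699 = TRY 171,993,159.25.
Route B — convert at spot, deposit TRY: 6,800,000 × 24.534 × 1.01697714273 = TRY 169,663,517.09.
The quoted forward overvalues CAD, so borrow TRY, buy CAD at spot, deposit the CAD at 3.22%, and sell the proceeds forward at 24.699.
Arbitrage profit = |171,993,159.25 − 169,663,517.09| = TRY 2,329,642.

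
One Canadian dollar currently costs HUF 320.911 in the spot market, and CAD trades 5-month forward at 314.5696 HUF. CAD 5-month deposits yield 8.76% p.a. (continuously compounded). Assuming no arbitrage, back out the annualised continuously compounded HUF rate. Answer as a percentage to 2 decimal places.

T = 5/12 years.
F/S = 314.5696/320.911 = 0.9802394 = (growth of HUF) / (growth of CAD).
The CAD side grows by e^(0.0876×5/12) = 1.0371743.
Hence g_HUF = 1.0166791.
Take logs: ln 1.0166791 / (5/12) = 0.039700, so 3.97%.

3.97%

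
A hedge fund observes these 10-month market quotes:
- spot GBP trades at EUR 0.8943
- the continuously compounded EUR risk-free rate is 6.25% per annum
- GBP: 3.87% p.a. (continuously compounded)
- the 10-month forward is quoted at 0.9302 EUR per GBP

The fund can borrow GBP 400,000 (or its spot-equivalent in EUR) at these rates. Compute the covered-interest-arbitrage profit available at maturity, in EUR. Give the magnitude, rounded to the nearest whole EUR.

EUR 7,430

T = 10/12 years.
Invest the GBP and cover forward: 400,000 × 1.03277567 × 0.9302 = EUR 384,275.17.
Convert at spot and invest in EUR: 400,000 × 0.8943 × 1.05346353 = EUR 376,844.97.
The quoted forward overvalues GBP, so borrow EUR, buy GBP at spot, deposit the GBP at 3.87%, and sell the proceeds forward at 0.9302.
The gap between the two covered legs is EUR 7,430.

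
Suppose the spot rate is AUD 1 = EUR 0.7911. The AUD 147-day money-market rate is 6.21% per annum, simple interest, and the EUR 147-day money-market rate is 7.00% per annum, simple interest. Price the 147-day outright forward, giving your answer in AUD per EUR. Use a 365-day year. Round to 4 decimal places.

T = 147/365 years.
Growth of 1 EUR over T: 1 + 0.0700×147/365 = 1.0281918.
Growth of 1 AUD over T: 1 + 0.0621×147/365 = 1.0250101.
So F = 0.7911 × 1.0281918 / 1.0250101 = 0.7935556 (EUR/AUD).
Invert for AUD per EUR: 1 / 0.7935556 = 1.2602.

1.2602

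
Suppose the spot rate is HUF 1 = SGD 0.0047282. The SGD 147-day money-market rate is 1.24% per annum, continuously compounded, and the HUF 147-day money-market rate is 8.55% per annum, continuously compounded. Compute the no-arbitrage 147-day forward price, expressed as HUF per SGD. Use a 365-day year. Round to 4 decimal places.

T = 147/365 years.
Growth of 1 SGD over T: e^(0.0124×147/365) = 1.005006463.
Growth of 1 HUF over T: e^(0.0855×147/365) = 1.035033969.
CIP: F = S · (grow SGD)/(grow HUF) = 0.0047282 × 1.005006463/1.035033969 = 0.00459102957 SGD per HUF.
Quoted the other way: 1/0.00459102957 = 217.8161 HUF per SGD.

217.8161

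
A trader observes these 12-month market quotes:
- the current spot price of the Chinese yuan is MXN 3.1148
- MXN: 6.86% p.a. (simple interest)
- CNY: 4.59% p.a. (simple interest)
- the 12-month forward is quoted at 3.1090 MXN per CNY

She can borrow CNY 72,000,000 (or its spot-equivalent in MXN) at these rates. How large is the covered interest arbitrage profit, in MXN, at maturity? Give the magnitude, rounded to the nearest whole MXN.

MXN 5,527,597

T = 1 year.
Keep in CNY, deliver into the forward: 72,000,000·1.045900·3.1090 = MXN 234,122,623.20.
Swap to MXN now, deposit: 72,000,000·3.1148·1.068600 = MXN 239,650,220.16.
The quoted forward undervalues CNY, so borrow CNY, convert to MXN at spot, deposit the MXN at 6.86%, and buy CNY forward at 3.1090 to cover the loan.
Profit = 239,650,220.16 − 234,122,623.20 = MXN 5,527,597.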